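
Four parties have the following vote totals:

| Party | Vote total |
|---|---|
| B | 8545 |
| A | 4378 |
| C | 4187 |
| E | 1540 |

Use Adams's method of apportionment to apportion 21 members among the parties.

B 9, A 5, C 5, E 2

Standard divisor 18650/21 ≈ 888.095; standard quotas: B 9.622, A 4.930, C 4.715, E 1.734.
Rounding up gives 10, 5, 5, 2 = 22 seats, so the divisor must be adjusted.
With modified divisor 1000: modified quotas B 8.545, A 4.378, C 4.187, E 1.540.
Rounding up: B 9, A 5, C 5, E 2 (total 21).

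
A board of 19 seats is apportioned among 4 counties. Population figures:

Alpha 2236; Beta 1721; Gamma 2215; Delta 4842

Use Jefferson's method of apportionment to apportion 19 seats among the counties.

Alpha: 4, Beta: 3, Gamma: 4, Delta: 8

Standard divisor 11014/19 ≈ 579.684; standard quotas: Alpha 3.857, Beta 2.969, Gamma 3.821, Delta 8.353.
Rounding down gives 3, 2, 3, 8 = 16 seats, so the divisor must be adjusted.
With modified divisor 550: modified quotas Alpha 4.065, Beta 3.129, Gamma 4.027, Delta 8.804.
Rounding down: Alpha 4, Beta 3, Gamma 4, Delta 8 (total 19).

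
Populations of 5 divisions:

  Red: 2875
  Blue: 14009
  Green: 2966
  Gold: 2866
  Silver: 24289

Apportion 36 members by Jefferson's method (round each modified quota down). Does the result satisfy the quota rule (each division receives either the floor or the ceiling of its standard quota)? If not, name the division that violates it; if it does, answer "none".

Standard quotas: Red 2.202, Blue 10.729, Green 2.272, Gold 2.195, Silver 18.602.
Jefferson allocation: Red 2, Blue 11, Green 2, Gold 2, Silver 19.
Every allocation lies between the lower and upper quota.

none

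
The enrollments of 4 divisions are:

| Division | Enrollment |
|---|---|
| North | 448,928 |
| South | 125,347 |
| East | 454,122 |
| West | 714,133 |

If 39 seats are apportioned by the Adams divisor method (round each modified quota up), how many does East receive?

10

Standard divisor 1742530/39 ≈ 44680.256; standard quotas: North 10.048, South 2.805, East 10.164, West 15.983.
Rounding up gives 11, 3, 11, 16 = 41 seats, so the divisor must be adjusted.
With modified divisor 46500: modified quotas North 9.654, South 2.696, East 9.766, West 15.358.
Rounding up: North 10, South 3, East 10, West 16 (total 39).
East receives 10.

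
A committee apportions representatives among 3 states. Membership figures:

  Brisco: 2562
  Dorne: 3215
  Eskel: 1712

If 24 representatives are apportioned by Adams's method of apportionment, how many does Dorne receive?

Standard divisor 7489/24 ≈ 312.042; standard quotas: Brisco 8.210, Dorne 10.303, Eskel 5.486.
Rounding up gives 9, 11, 6 = 26 seats, so the divisor must be adjusted.
With modified divisor 330: modified quotas Brisco 7.764, Dorne 9.742, Eskel 5.188.
Rounding up: Brisco 8, Dorne 10, Eskel 6 (total 24).
Dorne receives 10.

10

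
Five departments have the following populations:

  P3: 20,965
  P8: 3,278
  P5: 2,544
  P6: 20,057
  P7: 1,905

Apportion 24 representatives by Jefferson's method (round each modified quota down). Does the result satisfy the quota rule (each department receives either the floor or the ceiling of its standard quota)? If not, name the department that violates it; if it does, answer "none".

Standard quotas: P3 10.321, P8 1.614, P5 1.252, P6 9.874, P7 0.938.
Jefferson allocation: P3 11, P8 1, P5 1, P6 10, P7 1.
Every allocation lies between the lower and upper quota.

none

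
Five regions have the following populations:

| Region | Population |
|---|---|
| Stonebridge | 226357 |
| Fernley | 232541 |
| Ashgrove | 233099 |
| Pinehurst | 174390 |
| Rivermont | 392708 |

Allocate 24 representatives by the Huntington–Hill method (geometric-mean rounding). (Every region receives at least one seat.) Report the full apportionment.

With divisor 52060: modified quotas Stonebridge 4.348, Fernley 4.467, Ashgrove 4.478, Pinehurst 3.350, Rivermont 7.543.
Geometric-mean thresholds: Stonebridge √(4·5)=4.472, Fernley √(4·5)=4.472, Ashgrove √(4·5)=4.472, Pinehurst √(3·4)=3.464, Rivermont √(7·8)=7.483.
Each quota rounded against its threshold gives Stonebridge 4, Fernley 4, Ashgrove 5, Pinehurst 3, Rivermont 8 (total 24).

Stonebridge 4; Fernley 4; Ashgrove 5; Pinehurst 3; Rivermont 8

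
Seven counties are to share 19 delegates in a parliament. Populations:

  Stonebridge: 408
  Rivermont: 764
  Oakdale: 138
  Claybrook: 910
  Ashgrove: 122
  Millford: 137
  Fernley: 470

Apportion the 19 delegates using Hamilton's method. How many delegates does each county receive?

The standard divisor is 2949/19 ≈ 155.211.
Standard quotas: Stonebridge 2.629, Rivermont 4.922, Oakdale 0.889, Claybrook 5.863, Ashgrove 0.786, Millford 0.883, Fernley 3.028.
Lower quotas: Stonebridge 2, Rivermont 4, Oakdale 0, Claybrook 5, Ashgrove 0, Millford 0, Fernley 3 (sum 14, leaving 5 seats).
Remainders in descending order: Rivermont 0.922, Oakdale 0.889, Millford 0.883, Claybrook 0.863, Ashgrove 0.786, Stonebridge 0.629, Fernley 0.028.
The surplus seats go to Rivermont, Oakdale, Millford, Claybrook, Ashgrove.

Stonebridge 2, Rivermont 5, Oakdale 1, Claybrook 6, Ashgrove 1, Millford 1, Fernley 3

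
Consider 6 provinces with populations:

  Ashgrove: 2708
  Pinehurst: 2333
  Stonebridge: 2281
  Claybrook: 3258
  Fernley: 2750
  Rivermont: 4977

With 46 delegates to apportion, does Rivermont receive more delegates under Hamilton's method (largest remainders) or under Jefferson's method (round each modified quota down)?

Hamilton: Ashgrove 7, Pinehurst 6, Stonebridge 6, Claybrook 8, Fernley 7, Rivermont 12.
Jefferson: Ashgrove 7, Pinehurst 6, Stonebridge 5, Claybrook 8, Fernley 7, Rivermont 13.
Rivermont gets 12 under Hamilton and 13 under Jefferson.

Jefferson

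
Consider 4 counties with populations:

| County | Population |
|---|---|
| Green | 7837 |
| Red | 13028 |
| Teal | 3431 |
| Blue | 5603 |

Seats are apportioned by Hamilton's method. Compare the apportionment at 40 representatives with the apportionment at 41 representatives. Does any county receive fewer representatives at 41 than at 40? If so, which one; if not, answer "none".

Blue

At 40 seats: Green 10, Red 17, Teal 5, Blue 8.
At 41 seats: Green 11, Red 18, Teal 5, Blue 7.
Blue drops from 8 to 7.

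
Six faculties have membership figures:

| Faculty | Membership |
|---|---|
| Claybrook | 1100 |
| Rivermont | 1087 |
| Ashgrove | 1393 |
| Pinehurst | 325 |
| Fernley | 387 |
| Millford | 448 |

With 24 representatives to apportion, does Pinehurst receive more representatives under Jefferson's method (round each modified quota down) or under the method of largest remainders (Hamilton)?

Hamilton

Jefferson: Claybrook 6, Rivermont 6, Ashgrove 7, Pinehurst 1, Fernley 2, Millford 2.
Hamilton: Claybrook 6, Rivermont 5, Ashgrove 7, Pinehurst 2, Fernley 2, Millford 2.
Pinehurst gets 1 under Jefferson and 2 under Hamilton.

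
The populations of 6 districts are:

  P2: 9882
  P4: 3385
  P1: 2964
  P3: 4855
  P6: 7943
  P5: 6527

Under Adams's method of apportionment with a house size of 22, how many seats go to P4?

Standard divisor 35556/22 ≈ 1616.182; standard quotas: P2 6.114, P4 2.094, P1 1.834, P3 3.004, P6 4.915, P5 4.039.
Rounding up gives 7, 3, 2, 4, 5, 5 = 26 seats, so the divisor must be adjusted.
With modified divisor 1800: modified quotas P2 5.490, P4 1.881, P1 1.647, P3 2.697, P6 4.413, P5 3.626.
Rounding up: P2 6, P4 2, P1 2, P3 3, P6 5, P5 4 (total 22).
P4 receives 2.

2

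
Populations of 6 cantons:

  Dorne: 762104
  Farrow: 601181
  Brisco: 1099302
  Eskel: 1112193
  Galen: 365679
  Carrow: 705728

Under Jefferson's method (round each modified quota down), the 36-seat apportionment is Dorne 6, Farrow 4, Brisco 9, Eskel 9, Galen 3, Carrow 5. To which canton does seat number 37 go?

Priority for the next seat is population ÷ (current seats + 1).
Priorities: Dorne 108872.000, Farrow 120236.200, Brisco 109930.200, Eskel 111219.300, Galen 91419.750, Carrow 117621.333.
Highest priority: Farrow.

Farrow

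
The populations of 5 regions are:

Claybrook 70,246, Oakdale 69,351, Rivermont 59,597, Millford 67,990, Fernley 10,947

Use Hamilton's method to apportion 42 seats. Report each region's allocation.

Claybrook=11, Oakdale=10, Rivermont=9, Millford=10, Fernley=2

The standard divisor is 278131/42 ≈ 6622.167.
Standard quotas: Claybrook 10.6077, Oakdale 10.4726, Rivermont 8.9996, Millford 10.2670, Fernley 1.6531.
Lower quotas: Claybrook 10, Oakdale 10, Rivermont 8, Millford 10, Fernley 1 (sum 39, leaving 3 seats).
Remainders in descending order: Rivermont 0.9996, Fernley 0.6531, Claybrook 0.6077, Oakdale 0.4726, Millford 0.2670.
Largest remainders: Rivermont, Fernley, Claybrook receive the extra seats.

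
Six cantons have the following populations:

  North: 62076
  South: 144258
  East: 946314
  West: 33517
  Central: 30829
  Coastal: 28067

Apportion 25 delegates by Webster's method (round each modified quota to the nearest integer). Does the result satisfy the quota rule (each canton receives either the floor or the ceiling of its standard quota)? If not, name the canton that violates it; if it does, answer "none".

East

Standard quotas: North 1.246, South 2.897, East 19.001, West 0.673, Central 0.619, Coastal 0.564.
Webster allocation: North 1, South 3, East 18, West 1, Central 1, Coastal 1.
East has quota 19.001 (lower 19, upper 20) but receives 18 — outside the quota interval.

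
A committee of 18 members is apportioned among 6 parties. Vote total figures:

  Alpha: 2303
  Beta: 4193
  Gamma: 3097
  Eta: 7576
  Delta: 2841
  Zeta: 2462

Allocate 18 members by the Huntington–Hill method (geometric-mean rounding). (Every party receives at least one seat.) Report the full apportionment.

Alpha=2, Beta=3, Gamma=3, Eta=6, Delta=2, Zeta=2

With divisor 1237: modified quotas Alpha 1.862, Beta 3.390, Gamma 2.504, Eta 6.124, Delta 2.297, Zeta 1.990.
Geometric-mean thresholds: Alpha √(1·2)=1.414, Beta √(3·4)=3.464, Gamma √(2·3)=2.449, Eta √(6·7)=6.481, Delta √(2·3)=2.449, Zeta √(1·2)=1.414.
Each quota rounded against its threshold gives Alpha 2, Beta 3, Gamma 3, Eta 6, Delta 2, Zeta 2 (total 18).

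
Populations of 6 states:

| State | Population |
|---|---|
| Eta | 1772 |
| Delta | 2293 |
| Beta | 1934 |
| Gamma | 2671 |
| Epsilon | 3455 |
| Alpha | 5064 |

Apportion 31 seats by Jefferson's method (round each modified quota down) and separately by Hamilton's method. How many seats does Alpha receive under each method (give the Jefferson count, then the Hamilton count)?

10 and 9

Jefferson: Eta 3, Delta 4, Beta 3, Gamma 5, Epsilon 6, Alpha 10.
Hamilton: Eta 3, Delta 4, Beta 4, Gamma 5, Epsilon 6, Alpha 9.
Alpha gets 10 under Jefferson and 9 under Hamilton.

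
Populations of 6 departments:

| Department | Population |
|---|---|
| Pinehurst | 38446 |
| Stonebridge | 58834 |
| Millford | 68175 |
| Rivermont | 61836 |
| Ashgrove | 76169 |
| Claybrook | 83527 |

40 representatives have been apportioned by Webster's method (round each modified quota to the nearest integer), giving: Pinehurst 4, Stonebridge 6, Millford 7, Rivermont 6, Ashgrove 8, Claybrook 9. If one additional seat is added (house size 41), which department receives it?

Priority for the next seat is population ÷ (current seats + 0.5).
Priorities: Pinehurst 8543.556, Stonebridge 9051.385, Millford 9090.000, Rivermont 9513.231, Ashgrove 8961.059, Claybrook 8792.316.
Highest priority: Rivermont.

Rivermont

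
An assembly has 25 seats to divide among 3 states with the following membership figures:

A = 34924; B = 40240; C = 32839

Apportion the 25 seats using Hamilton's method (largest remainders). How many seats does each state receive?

Total 108003; standard divisor 108003/25 ≈ 4320.12.
Standard quotas: A 8.0840, B 9.3146, C 7.6014.
Lower quotas: A 8, B 9, C 7 (sum 24, leaving 1 seat).
Remainders in descending order: C 0.6014, B 0.3146, A 0.0840.
Largest remainder: C receives the extra seat.

A=8; B=9; C=8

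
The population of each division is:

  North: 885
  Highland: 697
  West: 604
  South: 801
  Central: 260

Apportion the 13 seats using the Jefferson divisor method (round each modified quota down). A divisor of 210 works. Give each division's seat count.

North 4, Highland 3, West 2, South 3, Central 1

With modified divisor 210: modified quotas North 4.214, Highland 3.319, West 2.876, South 3.814, Central 1.238.
Rounding down: North 4, Highland 3, West 2, South 3, Central 1 (total 13).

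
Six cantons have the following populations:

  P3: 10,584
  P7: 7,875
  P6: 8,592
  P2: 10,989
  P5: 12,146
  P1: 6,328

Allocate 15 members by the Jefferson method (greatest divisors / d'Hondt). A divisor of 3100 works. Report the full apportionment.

With modified divisor 3100: modified quotas P3 3.414, P7 2.540, P6 2.772, P2 3.545, P5 3.918, P1 2.041.
Rounding down: P3 3, P7 2, P6 2, P2 3, P5 3, P1 2 (total 15).

P3: 3, P7: 2, P6: 2, P2: 3, P5: 3, P1: 2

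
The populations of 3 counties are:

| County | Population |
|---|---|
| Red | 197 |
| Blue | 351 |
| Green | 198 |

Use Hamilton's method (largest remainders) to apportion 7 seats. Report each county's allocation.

Red 2, Blue 3, Green 2

Standard divisor: 746 ÷ 7 ≈ 106.571.
Standard quotas: Red 1.849, Blue 3.294, Green 1.858.
Lower quotas: Red 1, Blue 3, Green 1 (sum 5, leaving 2 seats).
Remainders in descending order: Green 0.858, Red 0.849, Blue 0.294.
The surplus seats go to Green, Red.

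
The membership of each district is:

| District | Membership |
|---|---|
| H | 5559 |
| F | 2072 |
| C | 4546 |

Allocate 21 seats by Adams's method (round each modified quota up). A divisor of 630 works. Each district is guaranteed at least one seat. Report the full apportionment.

H 9; F 4; C 8

With modified divisor 630: modified quotas H 8.824, F 3.289, C 7.216.
Rounding up: H 9, F 4, C 8 (total 21).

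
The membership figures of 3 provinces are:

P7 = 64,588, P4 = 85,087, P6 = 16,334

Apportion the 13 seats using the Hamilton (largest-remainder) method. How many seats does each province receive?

Standard divisor: 166009 ÷ 13 ≈ 12769.923.
Standard quotas: P7 5.0578, P4 6.6631, P6 1.2791.
Lower quotas: P7 5, P4 6, P6 1 (sum 12, leaving 1 seat).
Remainders in descending order: P4 0.6631, P6 0.2791, P7 0.0578.
Largest remainder: P4 receives the extra seat.

P7 5; P4 7; P6 1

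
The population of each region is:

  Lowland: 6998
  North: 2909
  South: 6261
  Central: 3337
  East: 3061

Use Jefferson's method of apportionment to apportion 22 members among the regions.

Standard divisor 22566/22 ≈ 1025.727; standard quotas: Lowland 6.822, North 2.836, South 6.104, Central 3.253, East 2.984.
Rounding down gives 6, 2, 6, 3, 2 = 19 seats, so the divisor must be adjusted.
With modified divisor 900: modified quotas Lowland 7.776, North 3.232, South 6.957, Central 3.708, East 3.401.
Rounding down: Lowland 7, North 3, South 6, Central 3, East 3 (total 22).

Lowland=7; North=3; South=6; Central=3; East=3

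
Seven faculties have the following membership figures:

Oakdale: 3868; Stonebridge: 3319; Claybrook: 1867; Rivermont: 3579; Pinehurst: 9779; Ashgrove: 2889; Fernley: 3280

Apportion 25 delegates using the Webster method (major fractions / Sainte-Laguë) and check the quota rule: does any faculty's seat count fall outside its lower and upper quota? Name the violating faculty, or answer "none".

none

Standard quotas: Oakdale 3.383, Stonebridge 2.903, Claybrook 1.633, Rivermont 3.131, Pinehurst 8.554, Ashgrove 2.527, Fernley 2.869.
Webster allocation: Oakdale 3, Stonebridge 3, Claybrook 2, Rivermont 3, Pinehurst 8, Ashgrove 3, Fernley 3.
Every allocation lies between the lower and upper quota.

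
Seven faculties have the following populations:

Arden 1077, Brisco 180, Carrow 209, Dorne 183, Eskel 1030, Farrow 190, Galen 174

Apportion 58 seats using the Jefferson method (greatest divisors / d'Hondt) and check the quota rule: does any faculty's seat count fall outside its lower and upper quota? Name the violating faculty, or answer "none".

Eskel

Standard quotas: Arden 20.528, Brisco 3.431, Carrow 3.984, Dorne 3.488, Eskel 19.632, Farrow 3.621, Galen 3.316.
Jefferson allocation: Arden 21, Brisco 3, Carrow 4, Dorne 3, Eskel 21, Farrow 3, Galen 3.
Eskel has quota 19.632 (lower 19, upper 20) but receives 21 — outside the quota interval.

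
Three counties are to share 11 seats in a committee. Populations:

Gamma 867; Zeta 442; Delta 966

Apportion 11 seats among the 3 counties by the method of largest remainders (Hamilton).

Gamma=4, Zeta=2, Delta=5

The standard divisor is 2275/11 ≈ 206.818.
Standard quotas: Gamma 4.192, Zeta 2.137, Delta 4.671.
Lower quotas: Gamma 4, Zeta 2, Delta 4 (sum 10, leaving 1 seat).
Remainders in descending order: Delta 0.671, Gamma 0.192, Zeta 0.137.
Largest remainder: Delta receives the extra seat.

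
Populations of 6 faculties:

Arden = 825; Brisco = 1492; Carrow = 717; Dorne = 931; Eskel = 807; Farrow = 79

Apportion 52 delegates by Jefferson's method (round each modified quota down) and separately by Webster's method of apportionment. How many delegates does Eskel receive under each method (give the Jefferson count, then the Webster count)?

9 and 8

Jefferson: Arden 9, Brisco 16, Carrow 8, Dorne 10, Eskel 9, Farrow 0.
Webster: Arden 9, Brisco 16, Carrow 8, Dorne 10, Eskel 8, Farrow 1.
Eskel gets 9 under Jefferson and 8 under Webster.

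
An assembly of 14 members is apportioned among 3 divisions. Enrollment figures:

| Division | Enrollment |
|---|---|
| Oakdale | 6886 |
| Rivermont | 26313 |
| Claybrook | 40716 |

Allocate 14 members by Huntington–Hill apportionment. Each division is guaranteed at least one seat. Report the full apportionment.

Oakdale 1; Rivermont 5; Claybrook 8

With divisor 5155: modified quotas Oakdale 1.336, Rivermont 5.104, Claybrook 7.898.
Geometric-mean thresholds: Oakdale √(1·2)=1.414, Rivermont √(5·6)=5.477, Claybrook √(7·8)=7.483.
Each quota rounded against its threshold gives Oakdale 1, Rivermont 5, Claybrook 8 (total 14).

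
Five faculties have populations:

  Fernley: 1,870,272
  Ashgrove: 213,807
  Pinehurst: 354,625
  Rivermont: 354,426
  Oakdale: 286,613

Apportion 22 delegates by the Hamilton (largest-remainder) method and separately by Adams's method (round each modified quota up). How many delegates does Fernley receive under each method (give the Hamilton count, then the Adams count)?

13 and 12

Hamilton: Fernley 13, Ashgrove 1, Pinehurst 3, Rivermont 3, Oakdale 2.
Adams: Fernley 12, Ashgrove 2, Pinehurst 3, Rivermont 3, Oakdale 2.
Fernley gets 13 under Hamilton and 12 under Adams.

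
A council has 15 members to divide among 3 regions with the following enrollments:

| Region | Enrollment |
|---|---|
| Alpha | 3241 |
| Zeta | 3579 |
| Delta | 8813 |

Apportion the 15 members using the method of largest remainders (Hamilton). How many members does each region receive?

Standard divisor: 15633 ÷ 15 ≈ 1042.2.
Standard quotas: Alpha 3.1098, Zeta 3.4341, Delta 8.4562.
Lower quotas: Alpha 3, Zeta 3, Delta 8 (sum 14, leaving 1 seat).
Remainders in descending order: Delta 0.4562, Zeta 0.4341, Alpha 0.1098.
The surplus seat goes to Delta.

Alpha 3; Zeta 3; Delta 9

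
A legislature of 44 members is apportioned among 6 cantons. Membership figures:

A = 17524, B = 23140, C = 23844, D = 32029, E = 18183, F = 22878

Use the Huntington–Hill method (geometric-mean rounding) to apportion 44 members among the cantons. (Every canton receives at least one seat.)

A=6; B=7; C=8; D=10; E=6; F=7

With divisor 3139: modified quotas A 5.583, B 7.372, C 7.596, D 10.204, E 5.793, F 7.288.
Geometric-mean thresholds: A √(5·6)=5.477, B √(7·8)=7.483, C √(7·8)=7.483, D √(10·11)=10.488, E √(5·6)=5.477, F √(7·8)=7.483.
Each quota rounded against its threshold gives A 6, B 7, C 8, D 10, E 6, F 7 (total 44).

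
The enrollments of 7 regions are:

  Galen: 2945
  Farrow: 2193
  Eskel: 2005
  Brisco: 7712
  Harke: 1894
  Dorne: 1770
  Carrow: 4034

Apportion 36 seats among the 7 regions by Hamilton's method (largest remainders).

Galen 5, Farrow 4, Eskel 3, Brisco 12, Harke 3, Dorne 3, Carrow 6

Total 22553; standard divisor 22553/36 ≈ 626.472.
Standard quotas: Galen 4.7009, Farrow 3.5006, Eskel 3.2005, Brisco 12.3102, Harke 3.0233, Dorne 2.8253, Carrow 6.4392.
Lower quotas: Galen 4, Farrow 3, Eskel 3, Brisco 12, Harke 3, Dorne 2, Carrow 6 (sum 33, leaving 3 seats).
Remainders in descending order: Dorne 0.8253, Galen 0.7009, Farrow 0.5006, Carrow 0.4392, Brisco 0.3102, Eskel 0.2005, Harke 0.0233.
Largest remainders: Dorne, Galen, Farrow receive the extra seats.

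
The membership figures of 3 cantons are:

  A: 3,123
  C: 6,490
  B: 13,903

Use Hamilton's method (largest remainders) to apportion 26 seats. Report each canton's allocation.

A 4; C 7; B 15

Total 23516; standard divisor 23516/26 ≈ 904.462.
Standard quotas: A 3.4529, C 7.1755, B 15.3716.
Lower quotas: A 3, C 7, B 15 (sum 25, leaving 1 seat).
Remainders in descending order: A 0.4529, B 0.3716, C 0.1755.
The surplus seat goes to A.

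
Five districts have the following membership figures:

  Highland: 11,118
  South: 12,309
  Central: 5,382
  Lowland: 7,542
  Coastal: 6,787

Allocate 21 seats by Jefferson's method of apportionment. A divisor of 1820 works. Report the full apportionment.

Highland 6, South 6, Central 2, Lowland 4, Coastal 3

With modified divisor 1820: modified quotas Highland 6.109, South 6.763, Central 2.957, Lowland 4.144, Coastal 3.729.
Rounding down: Highland 6, South 6, Central 2, Lowland 4, Coastal 3 (total 21).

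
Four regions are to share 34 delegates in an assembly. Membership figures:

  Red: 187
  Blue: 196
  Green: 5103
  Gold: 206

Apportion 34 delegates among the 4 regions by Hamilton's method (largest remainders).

Red 1, Blue 1, Green 31, Gold 1

Total 5692; standard divisor 5692/34 ≈ 167.412.
Standard quotas: Red 1.1170, Blue 1.1708, Green 30.4817, Gold 1.2305.
Lower quotas: Red 1, Blue 1, Green 30, Gold 1 (sum 33, leaving 1 seat).
Remainders in descending order: Green 0.4817, Gold 0.2305, Blue 0.1708, Red 0.1170.
The surplus seat goes to Green.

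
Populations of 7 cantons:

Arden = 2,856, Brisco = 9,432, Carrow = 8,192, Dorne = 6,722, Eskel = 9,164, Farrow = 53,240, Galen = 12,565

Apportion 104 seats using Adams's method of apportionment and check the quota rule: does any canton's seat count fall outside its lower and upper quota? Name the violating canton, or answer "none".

Standard quotas: Arden 2.907, Brisco 9.601, Carrow 8.339, Dorne 6.842, Eskel 9.328, Farrow 54.193, Galen 12.790.
Adams allocation: Arden 3, Brisco 10, Carrow 9, Dorne 7, Eskel 9, Farrow 53, Galen 13.
Farrow has quota 54.193 (lower 54, upper 55) but receives 53 — outside the quota interval.

Farrow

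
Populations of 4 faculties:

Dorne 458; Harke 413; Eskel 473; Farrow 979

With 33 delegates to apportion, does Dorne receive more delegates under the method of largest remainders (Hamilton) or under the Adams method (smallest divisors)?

Hamilton: Dorne 6, Harke 6, Eskel 7, Farrow 14.
Adams: Dorne 7, Harke 6, Eskel 7, Farrow 13.
Dorne gets 6 under Hamilton and 7 under Adams.

Adams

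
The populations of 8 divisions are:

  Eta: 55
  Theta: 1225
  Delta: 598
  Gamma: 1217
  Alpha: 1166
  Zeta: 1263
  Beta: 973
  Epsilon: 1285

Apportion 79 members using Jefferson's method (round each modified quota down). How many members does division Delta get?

Standard divisor 7782/79 ≈ 98.506; standard quotas: Eta 0.558, Theta 12.436, Delta 6.071, Gamma 12.355, Alpha 11.837, Zeta 12.822, Beta 9.878, Epsilon 13.045.
Rounding down gives 0, 12, 6, 12, 11, 12, 9, 13 = 75 seats, so the divisor must be adjusted.
With modified divisor 94: modified quotas Eta 0.585, Theta 13.032, Delta 6.362, Gamma 12.947, Alpha 12.404, Zeta 13.436, Beta 10.351, Epsilon 13.670.
Rounding down: Eta 0, Theta 13, Delta 6, Gamma 12, Alpha 12, Zeta 13, Beta 10, Epsilon 13 (total 79).
Delta receives 6.

6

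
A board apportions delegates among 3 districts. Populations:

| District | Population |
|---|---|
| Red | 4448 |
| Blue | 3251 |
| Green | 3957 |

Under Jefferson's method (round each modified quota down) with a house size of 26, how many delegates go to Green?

9

Standard divisor 11656/26 ≈ 448.308; standard quotas: Red 9.922, Blue 7.252, Green 8.827.
Rounding down gives 9, 7, 8 = 24 seats, so the divisor must be adjusted.
With modified divisor 420: modified quotas Red 10.590, Blue 7.740, Green 9.421.
Rounding down: Red 10, Blue 7, Green 9 (total 26).
Green receives 9.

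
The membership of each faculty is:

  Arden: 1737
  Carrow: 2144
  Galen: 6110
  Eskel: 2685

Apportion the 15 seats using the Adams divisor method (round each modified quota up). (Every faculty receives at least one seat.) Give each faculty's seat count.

Arden=2, Carrow=3, Galen=7, Eskel=3

Standard divisor 12676/15 ≈ 845.067; standard quotas: Arden 2.055, Carrow 2.537, Galen 7.230, Eskel 3.177.
Rounding up gives 3, 3, 8, 4 = 18 seats, so the divisor must be adjusted.
With modified divisor 1000: modified quotas Arden 1.737, Carrow 2.144, Galen 6.110, Eskel 2.685.
Rounding up: Arden 2, Carrow 3, Galen 7, Eskel 3 (total 15).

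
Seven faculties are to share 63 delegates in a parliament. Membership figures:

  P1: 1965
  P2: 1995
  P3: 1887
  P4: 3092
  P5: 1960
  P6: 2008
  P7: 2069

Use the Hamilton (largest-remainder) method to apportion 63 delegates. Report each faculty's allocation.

P1: 8, P2: 8, P3: 8, P4: 13, P5: 8, P6: 9, P7: 9

Total 14976; standard divisor 14976/63 ≈ 237.714.
Standard quotas: P1 8.266, P2 8.392, P3 7.938, P4 13.007, P5 8.245, P6 8.447, P7 8.704.
Lower quotas: P1 8, P2 8, P3 7, P4 13, P5 8, P6 8, P7 8 (sum 60, leaving 3 seats).
Remainders in descending order: P3 0.938, P7 0.704, P6 0.447, P2 0.392, P1 0.266, P5 0.245, P4 0.007.
The surplus seats go to P3, P7, P6.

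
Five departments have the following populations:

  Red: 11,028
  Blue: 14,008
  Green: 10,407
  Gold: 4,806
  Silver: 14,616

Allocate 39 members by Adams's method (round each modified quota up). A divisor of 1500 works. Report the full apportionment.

Red 8, Blue 10, Green 7, Gold 4, Silver 10

With modified divisor 1500: modified quotas Red 7.352, Blue 9.339, Green 6.938, Gold 3.204, Silver 9.744.
Rounding up: Red 8, Blue 10, Green 7, Gold 4, Silver 10 (total 39).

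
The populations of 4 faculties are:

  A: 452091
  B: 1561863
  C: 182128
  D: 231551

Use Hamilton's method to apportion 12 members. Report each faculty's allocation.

The standard divisor is 2427633/12 ≈ 202302.75.
Standard quotas: A 2.2347, B 7.7204, C 0.9003, D 1.1446.
Lower quotas: A 2, B 7, C 0, D 1 (sum 10, leaving 2 seats).
Remainders in descending order: C 0.9003, B 0.7204, A 0.2347, D 0.1446.
The surplus seats go to C, B.

A 2, B 8, C 1, D 1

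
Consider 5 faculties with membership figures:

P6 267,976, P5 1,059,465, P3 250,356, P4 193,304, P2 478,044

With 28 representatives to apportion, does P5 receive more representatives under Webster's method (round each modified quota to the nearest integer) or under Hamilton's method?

Webster

Webster: P6 3, P5 14, P3 3, P4 2, P2 6.
Hamilton: P6 3, P5 13, P3 3, P4 3, P2 6.
P5 gets 14 under Webster and 13 under Hamilton.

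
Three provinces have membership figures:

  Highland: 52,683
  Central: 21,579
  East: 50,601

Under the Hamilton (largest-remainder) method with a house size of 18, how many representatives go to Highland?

Total 124863; standard divisor 124863/18 ≈ 6936.833.
Standard quotas: Highland 7.5947, Central 3.1108, East 7.2945.
Lower quotas: Highland 7, Central 3, East 7 (sum 17, leaving 1 seat).
Remainders in descending order: Highland 0.5947, East 0.2945, Central 0.1108.
The surplus seat goes to Highland.
Highland receives 8.

8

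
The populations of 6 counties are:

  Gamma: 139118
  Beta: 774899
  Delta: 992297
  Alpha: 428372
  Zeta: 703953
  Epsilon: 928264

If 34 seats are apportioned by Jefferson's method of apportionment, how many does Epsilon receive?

Standard divisor 3966903/34 ≈ 116673.618; standard quotas: Gamma 1.192, Beta 6.642, Delta 8.505, Alpha 3.672, Zeta 6.034, Epsilon 7.956.
Rounding down gives 1, 6, 8, 3, 6, 7 = 31 seats, so the divisor must be adjusted.
With modified divisor 108700: modified quotas Gamma 1.280, Beta 7.129, Delta 9.129, Alpha 3.941, Zeta 6.476, Epsilon 8.540.
Rounding down: Gamma 1, Beta 7, Delta 9, Alpha 3, Zeta 6, Epsilon 8 (total 34).
Epsilon receives 8.

8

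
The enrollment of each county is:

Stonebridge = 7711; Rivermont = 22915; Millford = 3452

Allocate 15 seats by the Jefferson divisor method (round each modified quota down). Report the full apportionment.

Stonebridge=3, Rivermont=11, Millford=1

Standard divisor 34078/15 ≈ 2271.867; standard quotas: Stonebridge 3.394, Rivermont 10.086, Millford 1.519.
Rounding down gives 3, 10, 1 = 14 seats, so the divisor must be adjusted.
With modified divisor 2000: modified quotas Stonebridge 3.856, Rivermont 11.457, Millford 1.726.
Rounding down: Stonebridge 3, Rivermont 11, Millford 1 (total 15).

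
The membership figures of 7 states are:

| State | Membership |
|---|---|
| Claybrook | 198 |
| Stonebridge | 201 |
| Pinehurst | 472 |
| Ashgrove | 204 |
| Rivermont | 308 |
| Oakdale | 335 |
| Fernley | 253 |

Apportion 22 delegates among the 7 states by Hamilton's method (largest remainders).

Claybrook 2, Stonebridge 2, Pinehurst 5, Ashgrove 2, Rivermont 4, Oakdale 4, Fernley 3

Total 1971; standard divisor 1971/22 ≈ 89.591.
Standard quotas: Claybrook 2.210, Stonebridge 2.244, Pinehurst 5.268, Ashgrove 2.277, Rivermont 3.438, Oakdale 3.739, Fernley 2.824.
Lower quotas: Claybrook 2, Stonebridge 2, Pinehurst 5, Ashgrove 2, Rivermont 3, Oakdale 3, Fernley 2 (sum 19, leaving 3 seats).
Remainders in descending order: Fernley 0.824, Oakdale 0.739, Rivermont 0.438, Ashgrove 0.277, Pinehurst 0.268, Stonebridge 0.244, Claybrook 0.210.
The surplus seats go to Fernley, Oakdale, Rivermont.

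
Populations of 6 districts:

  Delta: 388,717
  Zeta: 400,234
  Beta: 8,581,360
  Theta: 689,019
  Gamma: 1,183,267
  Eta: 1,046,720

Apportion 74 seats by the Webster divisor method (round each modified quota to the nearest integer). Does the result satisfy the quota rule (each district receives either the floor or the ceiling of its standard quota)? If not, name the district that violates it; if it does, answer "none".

Standard quotas: Delta 2.341, Zeta 2.410, Beta 51.673, Theta 4.149, Gamma 7.125, Eta 6.303.
Webster allocation: Delta 2, Zeta 2, Beta 53, Theta 4, Gamma 7, Eta 6.
Beta has quota 51.673 (lower 51, upper 52) but receives 53 — outside the quota interval.

Beta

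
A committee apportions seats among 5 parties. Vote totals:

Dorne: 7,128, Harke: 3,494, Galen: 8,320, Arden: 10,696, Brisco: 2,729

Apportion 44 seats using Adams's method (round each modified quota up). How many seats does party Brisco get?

Standard divisor 32367/44 ≈ 735.614; standard quotas: Dorne 9.690, Harke 4.750, Galen 11.310, Arden 14.540, Brisco 3.710.
Rounding up gives 10, 5, 12, 15, 4 = 46 seats, so the divisor must be adjusted.
With modified divisor 780: modified quotas Dorne 9.138, Harke 4.479, Galen 10.667, Arden 13.713, Brisco 3.499.
Rounding up: Dorne 10, Harke 5, Galen 11, Arden 14, Brisco 4 (total 44).
Brisco receives 4.

4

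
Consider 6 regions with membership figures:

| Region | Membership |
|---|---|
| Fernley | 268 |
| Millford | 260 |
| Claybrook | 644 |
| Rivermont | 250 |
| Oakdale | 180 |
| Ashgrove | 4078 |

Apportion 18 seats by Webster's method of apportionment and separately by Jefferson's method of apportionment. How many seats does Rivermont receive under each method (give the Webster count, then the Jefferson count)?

Webster: Fernley 1, Millford 1, Claybrook 2, Rivermont 1, Oakdale 1, Ashgrove 12.
Jefferson: Fernley 1, Millford 0, Claybrook 2, Rivermont 0, Oakdale 0, Ashgrove 15.
Rivermont gets 1 under Webster and 0 under Jefferson.

1 and 0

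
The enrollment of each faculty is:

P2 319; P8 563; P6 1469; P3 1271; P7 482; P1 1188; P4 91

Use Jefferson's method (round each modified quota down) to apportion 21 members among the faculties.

P2=1, P8=2, P6=6, P3=5, P7=2, P1=5, P4=0

Standard divisor 5383/21 ≈ 256.333; standard quotas: P2 1.244, P8 2.196, P6 5.731, P3 4.958, P7 1.880, P1 4.635, P4 0.355.
Rounding down gives 1, 2, 5, 4, 1, 4, 0 = 17 seats, so the divisor must be adjusted.
With modified divisor 220: modified quotas P2 1.450, P8 2.559, P6 6.677, P3 5.777, P7 2.191, P1 5.400, P4 0.414.
Rounding down: P2 1, P8 2, P6 6, P3 5, P7 2, P1 5, P4 0 (total 21).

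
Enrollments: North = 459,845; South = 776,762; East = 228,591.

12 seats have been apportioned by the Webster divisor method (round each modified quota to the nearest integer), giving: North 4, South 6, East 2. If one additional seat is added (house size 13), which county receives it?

Priority for the next seat is population ÷ (current seats + 0.5).
Priorities: North 102187.778, South 119501.846, East 91436.400.
Highest priority: South.

South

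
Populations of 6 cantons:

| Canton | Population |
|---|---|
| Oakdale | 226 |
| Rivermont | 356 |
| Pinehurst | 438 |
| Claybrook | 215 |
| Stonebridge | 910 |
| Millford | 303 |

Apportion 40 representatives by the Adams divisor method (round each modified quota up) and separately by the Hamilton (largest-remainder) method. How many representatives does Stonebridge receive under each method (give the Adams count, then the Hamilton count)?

Adams: Oakdale 4, Rivermont 6, Pinehurst 7, Claybrook 4, Stonebridge 14, Millford 5.
Hamilton: Oakdale 4, Rivermont 6, Pinehurst 7, Claybrook 3, Stonebridge 15, Millford 5.
Stonebridge gets 14 under Adams and 15 under Hamilton.

14 and 15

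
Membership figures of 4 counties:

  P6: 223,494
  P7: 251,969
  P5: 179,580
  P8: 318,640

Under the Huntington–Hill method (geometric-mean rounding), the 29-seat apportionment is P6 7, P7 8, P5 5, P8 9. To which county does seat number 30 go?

P8

Priority for the next seat is population ÷ (√(s·(s+1))).
Priorities: P6 29865.642, P7 29694.831, P5 32786.672, P8 33587.605.
Highest priority: P8.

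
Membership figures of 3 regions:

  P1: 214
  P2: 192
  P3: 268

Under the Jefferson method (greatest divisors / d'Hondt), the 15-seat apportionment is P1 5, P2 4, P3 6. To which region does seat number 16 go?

P2

Priority for the next seat is population ÷ (current seats + 1).
Priorities: P1 35.667, P2 38.400, P3 38.286.
Highest priority: P2.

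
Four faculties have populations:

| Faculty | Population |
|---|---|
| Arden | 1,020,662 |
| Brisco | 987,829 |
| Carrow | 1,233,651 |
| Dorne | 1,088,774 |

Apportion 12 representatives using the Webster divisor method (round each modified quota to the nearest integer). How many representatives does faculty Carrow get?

3

Standard divisor 4330916/12 ≈ 360909.667; standard quotas: Arden 2.828, Brisco 2.737, Carrow 3.418, Dorne 3.017.
Rounding to the nearest integer gives Arden 3, Brisco 3, Carrow 3, Dorne 3 — total 12, matching the house size, so no adjustment is needed.
Carrow receives 3.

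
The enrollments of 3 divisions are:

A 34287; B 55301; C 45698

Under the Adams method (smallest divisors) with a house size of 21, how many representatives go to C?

7

Standard divisor 135286/21 ≈ 6442.19; standard quotas: A 5.322, B 8.584, C 7.094.
Rounding up gives 6, 9, 8 = 23 seats, so the divisor must be adjusted.
With modified divisor 6890: modified quotas A 4.976, B 8.026, C 6.633.
Rounding up: A 5, B 9, C 7 (total 21).
C receives 7.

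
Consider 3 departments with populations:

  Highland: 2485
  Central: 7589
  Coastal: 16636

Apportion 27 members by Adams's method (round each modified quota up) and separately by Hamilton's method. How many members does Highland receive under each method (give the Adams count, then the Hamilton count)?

3 and 2

Adams: Highland 3, Central 8, Coastal 16.
Hamilton: Highland 2, Central 8, Coastal 17.
Highland gets 3 under Adams and 2 under Hamilton.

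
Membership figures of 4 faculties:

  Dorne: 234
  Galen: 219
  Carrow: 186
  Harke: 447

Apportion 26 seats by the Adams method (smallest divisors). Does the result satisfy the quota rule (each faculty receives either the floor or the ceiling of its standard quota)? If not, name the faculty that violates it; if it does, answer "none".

none

Standard quotas: Dorne 5.602, Galen 5.243, Carrow 4.453, Harke 10.702.
Adams allocation: Dorne 6, Galen 5, Carrow 5, Harke 10.
Every allocation lies between the lower and upper quota.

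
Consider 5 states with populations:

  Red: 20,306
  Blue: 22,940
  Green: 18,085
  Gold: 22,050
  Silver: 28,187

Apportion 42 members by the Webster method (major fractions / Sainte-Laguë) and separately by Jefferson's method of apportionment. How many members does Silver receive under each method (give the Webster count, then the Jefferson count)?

Webster: Red 8, Blue 9, Green 7, Gold 8, Silver 10.
Jefferson: Red 7, Blue 9, Green 7, Gold 8, Silver 11.
Silver gets 10 under Webster and 11 under Jefferson.

10 and 11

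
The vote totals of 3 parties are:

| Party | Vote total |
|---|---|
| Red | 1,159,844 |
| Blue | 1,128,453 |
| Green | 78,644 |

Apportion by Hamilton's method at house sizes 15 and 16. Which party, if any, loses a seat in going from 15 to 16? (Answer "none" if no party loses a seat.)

At 15 seats: Red 7, Blue 7, Green 1.
At 16 seats: Red 8, Blue 8, Green 0.
Green drops from 1 to 0.

Green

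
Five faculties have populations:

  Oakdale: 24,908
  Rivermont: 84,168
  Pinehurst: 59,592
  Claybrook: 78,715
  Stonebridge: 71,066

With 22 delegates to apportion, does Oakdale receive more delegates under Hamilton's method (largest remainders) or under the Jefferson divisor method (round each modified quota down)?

Hamilton: Oakdale 2, Rivermont 6, Pinehurst 4, Claybrook 5, Stonebridge 5.
Jefferson: Oakdale 1, Rivermont 6, Pinehurst 4, Claybrook 6, Stonebridge 5.
Oakdale gets 2 under Hamilton and 1 under Jefferson.

Hamilton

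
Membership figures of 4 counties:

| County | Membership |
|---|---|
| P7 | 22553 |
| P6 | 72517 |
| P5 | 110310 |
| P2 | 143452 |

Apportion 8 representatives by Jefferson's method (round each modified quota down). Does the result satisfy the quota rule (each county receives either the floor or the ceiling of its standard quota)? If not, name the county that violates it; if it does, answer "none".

none

Standard quotas: P7 0.517, P6 1.663, P5 2.530, P2 3.290.
Jefferson allocation: P7 0, P6 2, P5 3, P2 3.
Every allocation lies between the lower and upper quota.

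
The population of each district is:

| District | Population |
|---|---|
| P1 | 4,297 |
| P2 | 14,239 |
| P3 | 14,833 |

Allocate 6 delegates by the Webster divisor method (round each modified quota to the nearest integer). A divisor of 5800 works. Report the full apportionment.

P1: 1; P2: 2; P3: 3

With modified divisor 5800: modified quotas P1 0.741, P2 2.455, P3 2.557.
Rounding to the nearest integer: P1 1, P2 2, P3 3 (total 6).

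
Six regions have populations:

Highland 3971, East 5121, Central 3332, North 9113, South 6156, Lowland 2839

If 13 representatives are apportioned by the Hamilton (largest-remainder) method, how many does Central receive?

Total 30532; standard divisor 30532/13 ≈ 2348.615.
Standard quotas: Highland 1.6908, East 2.1804, Central 1.4187, North 3.8802, South 2.6211, Lowland 1.2088.
Lower quotas: Highland 1, East 2, Central 1, North 3, South 2, Lowland 1 (sum 10, leaving 3 seats).
Remainders in descending order: North 0.8802, Highland 0.6908, South 0.6211, Central 0.4187, Lowland 0.2088, East 0.1804.
The surplus seats go to North, Highland, South.
Central receives 1.

1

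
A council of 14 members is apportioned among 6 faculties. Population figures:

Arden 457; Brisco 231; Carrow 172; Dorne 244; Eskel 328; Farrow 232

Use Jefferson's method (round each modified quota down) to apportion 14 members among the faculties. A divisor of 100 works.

With modified divisor 100: modified quotas Arden 4.570, Brisco 2.310, Carrow 1.720, Dorne 2.440, Eskel 3.280, Farrow 2.320.
Rounding down: Arden 4, Brisco 2, Carrow 1, Dorne 2, Eskel 3, Farrow 2 (total 14).

Arden=4, Brisco=2, Carrow=1, Dorne=2, Eskel=3, Farrow=2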